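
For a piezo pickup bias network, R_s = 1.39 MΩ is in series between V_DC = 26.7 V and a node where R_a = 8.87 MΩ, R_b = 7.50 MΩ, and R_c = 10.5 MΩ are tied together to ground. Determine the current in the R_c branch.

Equivalent of the parallel group: R_p = 2.930 MΩ.
Node voltage V_A = V_DC · R_p/(R_s + R_p) = 26.7 × 0.6782 = 18.11 V.
Branch current I = V_A/R_c = 18.11/10.5 = 1.725 µA.

I ≈ 1.72 µA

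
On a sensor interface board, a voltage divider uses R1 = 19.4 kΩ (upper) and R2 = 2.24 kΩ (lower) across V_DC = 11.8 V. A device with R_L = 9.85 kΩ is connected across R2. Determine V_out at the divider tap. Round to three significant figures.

V_out ≈ 1.01 V

First combine the lower leg with the load: R2 ‖ R_L = 1.825 kΩ.
Voltage divider with the loaded lower leg: V_out = 11.8 × 1.825/(19.4 + 1.825) = 11.8 × 0.08598 = 1.015 V.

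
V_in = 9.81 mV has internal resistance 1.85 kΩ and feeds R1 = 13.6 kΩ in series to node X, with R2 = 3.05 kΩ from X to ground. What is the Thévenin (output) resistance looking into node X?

R_th ≈ 2.55 kΩ

R1' = 1.85 + 13.6 = 15.45 kΩ (source resistance + R1).
With V_in suppressed (replaced by a short), R_th = R1' ‖ R2 = (15.45 × 3.05)/(15.45 + 3.05) = 2.547 kΩ.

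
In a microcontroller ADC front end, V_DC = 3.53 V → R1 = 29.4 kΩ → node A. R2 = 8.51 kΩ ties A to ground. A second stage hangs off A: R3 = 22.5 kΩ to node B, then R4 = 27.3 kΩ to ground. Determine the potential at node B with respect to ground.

V_B ≈ 0.384 V

The second stage (R3 + R4 = 49.80 kΩ) loads node A in parallel with R2.
Effective lower resistance at A: R2 ‖ 49.80 = 7.268 kΩ.
V_A = 3.53 × 7.268/(29.4 + 7.268) = 0.6997 V.
V_B = V_A × 0.5482 = 0.3836 V.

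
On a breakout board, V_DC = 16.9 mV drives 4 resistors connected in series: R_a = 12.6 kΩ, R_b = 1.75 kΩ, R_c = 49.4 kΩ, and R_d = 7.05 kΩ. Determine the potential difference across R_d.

ΣR = 12.6 + 1.75 + 49.4 + 7.05 = 70.80 kΩ.
By the voltage-divider rule, V = 16.9 × 7.050/70.80 = 1.683 mV.

V ≈ 1.68 mV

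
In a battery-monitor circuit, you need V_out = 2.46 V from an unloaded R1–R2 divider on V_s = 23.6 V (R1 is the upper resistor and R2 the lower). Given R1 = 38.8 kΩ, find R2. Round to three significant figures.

Required fraction k = V_out/V_s = 0.1042.
R2 = R1 · 0.1042/(1 − 0.1042) = 4.515 kΩ.

R2 ≈ 4.52 kΩ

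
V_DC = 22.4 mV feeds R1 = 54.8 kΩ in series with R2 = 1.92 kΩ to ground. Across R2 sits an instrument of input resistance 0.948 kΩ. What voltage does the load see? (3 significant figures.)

R2 ‖ R_L = (1.92 × 0.948)/(1.92 + 0.948) = 0.6346 kΩ.
Voltage divider with the loaded lower leg: V_out = 22.4 × 0.6346/(54.8 + 0.6346) = 22.4 × 0.01145 = 0.2564 mV.

V_out ≈ 0.256 mV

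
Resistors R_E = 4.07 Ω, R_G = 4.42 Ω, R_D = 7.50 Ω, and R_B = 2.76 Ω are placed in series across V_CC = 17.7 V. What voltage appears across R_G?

Total series resistance ΣR = 4.07 + 4.42 + 7.50 + 2.76 = 18.75 Ω.
Voltage divider: V = V_CC · (4.420 / 18.75) = 17.7 × 0.2357 = 4.172 V.

V ≈ 4.17 V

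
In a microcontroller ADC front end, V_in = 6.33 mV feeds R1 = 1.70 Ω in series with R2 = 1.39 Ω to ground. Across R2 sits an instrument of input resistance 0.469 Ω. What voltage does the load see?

The load sits in parallel with R2, giving an effective lower resistance R2' = R2·R_L/(R2+R_L) = 0.3507 Ω.
Voltage divider with the loaded lower leg: V_out = 6.33 × 0.3507/(1.70 + 0.3507) = 6.33 × 0.1710 = 1.082 mV.

V_out ≈ 1.08 mV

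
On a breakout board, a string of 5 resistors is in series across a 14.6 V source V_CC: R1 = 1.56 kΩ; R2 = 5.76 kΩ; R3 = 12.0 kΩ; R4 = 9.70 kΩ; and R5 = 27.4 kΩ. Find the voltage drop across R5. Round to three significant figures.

V ≈ 7.09 V

Total series resistance ΣR = 1.56 + 5.76 + 12.0 + 9.70 + 27.4 = 56.42 kΩ.
Voltage divider: V = V_CC · (27.40 / 56.42) = 14.6 × 0.4856 = 7.090 V.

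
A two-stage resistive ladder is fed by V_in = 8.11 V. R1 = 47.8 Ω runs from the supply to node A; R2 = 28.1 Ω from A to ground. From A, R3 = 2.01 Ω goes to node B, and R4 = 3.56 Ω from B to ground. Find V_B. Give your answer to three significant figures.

V_B ≈ 0.459 V

Looking into the second stage from A: R3 + R4 = 5.570 Ω appears in parallel with R2.
Effective lower resistance at A: R2 ‖ 5.570 = 4.649 Ω.
So V_A = 8.11 × 0.08863 = 0.7188 V.
Stage 2 is unloaded, so V_B = V_A · R4/(R3+R4) = 0.7188 × 3.56/5.570 = 0.4594 V.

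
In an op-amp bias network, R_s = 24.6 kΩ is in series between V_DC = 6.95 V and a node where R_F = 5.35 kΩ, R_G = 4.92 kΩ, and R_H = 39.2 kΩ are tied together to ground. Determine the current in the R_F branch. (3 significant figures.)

Equivalent of the parallel group: R_p = 2.406 kΩ.
V_A = 6.95 × 2.406/27.01 = 0.6191 V.
Branch current I = V_A/R_F = 0.6191/5.35 = 0.1157 mA.

I ≈ 0.116 mA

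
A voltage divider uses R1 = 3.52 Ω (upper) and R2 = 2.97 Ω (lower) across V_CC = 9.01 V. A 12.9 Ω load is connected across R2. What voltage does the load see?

R2 ‖ R_L = (2.97 × 12.9)/(2.97 + 12.9) = 2.414 Ω.
Now apply the divider: V_out = 9.01 × 0.4068 = 3.666 V.

V_out ≈ 3.67 V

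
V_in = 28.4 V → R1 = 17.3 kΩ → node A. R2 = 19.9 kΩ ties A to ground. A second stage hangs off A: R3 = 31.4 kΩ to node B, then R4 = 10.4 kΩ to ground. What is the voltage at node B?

Node A sees R2 in parallel with the series input of stage 2, R3 + R4 = 41.80 kΩ.
R2 ‖ (R3+R4) = 13.48 kΩ.
So V_A = 28.4 × 0.4380 = 12.44 V.
V_B = V_A × 0.2488 = 3.095 V.

V_B ≈ 3.09 V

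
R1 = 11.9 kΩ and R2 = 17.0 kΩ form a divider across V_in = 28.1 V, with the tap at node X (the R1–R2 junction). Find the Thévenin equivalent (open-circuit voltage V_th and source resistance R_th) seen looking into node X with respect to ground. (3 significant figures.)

V_th ≈ 16.5 V, R_th ≈ 7.00 kΩ

With X open, the divider is unloaded: V_th = 28.1 × 17.0/28.90 = 16.53 V.
Zeroing V_in shorts the top of R1 to ground, so R_th = R1 ‖ R2 = 7.000 kΩ.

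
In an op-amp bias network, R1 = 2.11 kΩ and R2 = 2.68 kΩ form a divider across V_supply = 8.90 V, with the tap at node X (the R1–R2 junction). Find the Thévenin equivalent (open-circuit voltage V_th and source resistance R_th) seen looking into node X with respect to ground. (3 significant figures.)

Open-circuit (no load on X): V_th = V_supply · R2/(R1 + R2) = 8.90 × 2.68/(2.110 + 2.68) = 4.980 V.
Zeroing V_supply shorts the top of R1 to ground, so R_th = R1 ‖ R2 = 1.181 kΩ.

V_th ≈ 4.98 V, R_th ≈ 1.18 kΩ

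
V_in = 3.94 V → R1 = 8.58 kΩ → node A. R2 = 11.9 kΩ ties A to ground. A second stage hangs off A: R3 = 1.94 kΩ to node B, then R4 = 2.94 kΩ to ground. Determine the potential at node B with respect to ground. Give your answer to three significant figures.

Node A sees R2 in parallel with the series input of stage 2, R3 + R4 = 4.880 kΩ.
Effective lower resistance at A: R2 ‖ 4.880 = 3.461 kΩ.
First divider: V_A = V_in · 3.461/(8.58 + 3.461) = 1.132 V.
Then the unloaded second divider: V_B = V_A × R4/(R3+R4) = 1.132 × 0.6025 = 0.6823 V.

V_B ≈ 0.682 V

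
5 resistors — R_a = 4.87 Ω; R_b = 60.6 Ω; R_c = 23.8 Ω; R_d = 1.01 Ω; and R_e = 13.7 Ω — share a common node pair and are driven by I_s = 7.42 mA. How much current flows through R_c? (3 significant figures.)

Conductances: ΣG = 1/4.87 + 1/60.6 + 1/23.8 + 1/1.01 + 1/13.7 = 1.327 (1/Ω).
R_c takes the fraction G_k/ΣG = 0.04202/1.327 = 0.03166, so I = 7.42 × 0.03166 = 0.2349 mA.

I ≈ 0.235 mA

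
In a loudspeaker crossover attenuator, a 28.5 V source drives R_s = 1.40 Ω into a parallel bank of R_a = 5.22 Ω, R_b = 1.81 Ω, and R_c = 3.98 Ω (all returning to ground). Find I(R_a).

I ≈ 2.28 A

Combine the parallel branches: R_p = (1/5.22 + 1/1.81 + 1/3.98)⁻¹ = 1.005 Ω.
V_A = 28.5 × 1.005/2.405 = 11.91 V.
I(R_a) = V_A / R_a = 11.91/5.22 = 2.281 A.
(Check via current divider: I_total = 11.85 A; share G_k/ΣG = 0.1925 → same result.)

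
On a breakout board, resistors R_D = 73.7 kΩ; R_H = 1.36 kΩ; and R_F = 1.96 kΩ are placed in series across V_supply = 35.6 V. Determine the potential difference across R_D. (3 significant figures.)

Series total: ΣR = 73.7 + 1.36 + 1.96 = 77.02 kΩ.
Voltage divider: V = V_supply · (73.70 / 77.02) = 35.6 × 0.9569 = 34.07 V.

V ≈ 34.1 V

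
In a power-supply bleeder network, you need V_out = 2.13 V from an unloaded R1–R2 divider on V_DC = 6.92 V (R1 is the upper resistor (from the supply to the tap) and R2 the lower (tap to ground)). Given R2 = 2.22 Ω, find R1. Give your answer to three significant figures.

V_out/V_DC = R2/(R1+R2) = 0.3078.
Rearranging, R1 = R2·(1−k)/k = 2.22 × 2.249 = 4.992 Ω.

R1 ≈ 4.99 Ω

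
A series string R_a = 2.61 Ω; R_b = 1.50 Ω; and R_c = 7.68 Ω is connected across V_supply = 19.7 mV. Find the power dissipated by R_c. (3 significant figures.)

Series current I = V_supply/ΣR = 19.7/11.79 = 1.671 mA.
P(R_c) = I²·R_c = (1.671)² × 7.68 = 21.44 µW.

P ≈ 21.4 µW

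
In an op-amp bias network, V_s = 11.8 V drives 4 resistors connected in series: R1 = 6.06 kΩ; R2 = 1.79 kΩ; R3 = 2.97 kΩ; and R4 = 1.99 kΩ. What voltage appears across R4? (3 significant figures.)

Total series resistance ΣR = 6.06 + 1.79 + 2.97 + 1.99 = 12.81 kΩ.
By the voltage-divider rule, V = 11.8 × 1.990/12.81 = 1.833 V.

V ≈ 1.83 V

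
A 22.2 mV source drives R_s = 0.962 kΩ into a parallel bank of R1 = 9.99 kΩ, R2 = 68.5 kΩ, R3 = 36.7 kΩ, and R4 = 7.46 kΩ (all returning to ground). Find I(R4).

Combine the parallel branches: R_p = (1/9.99 + 1/68.5 + 1/36.7 + 1/7.46)⁻¹ = 3.623 kΩ.
Node voltage V_A = V_s · R_p/(R_s + R_p) = 22.2 × 0.7902 = 17.54 mV.
I(R4) = V_A / R4 = 17.54/7.46 = 2.352 µA.

I ≈ 2.35 µA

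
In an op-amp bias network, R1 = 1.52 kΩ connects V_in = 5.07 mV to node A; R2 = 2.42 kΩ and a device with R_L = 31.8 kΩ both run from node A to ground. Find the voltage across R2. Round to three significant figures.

R2 ‖ R_L = (2.42 × 31.8)/(2.42 + 31.8) = 2.249 kΩ.
Voltage divider with the loaded lower leg: V_out = 5.07 × 2.249/(1.52 + 2.249) = 5.07 × 0.5967 = 3.025 mV.
(Unloaded it would be 3.11 mV; the load pulls it down.)

V_out ≈ 3.03 mV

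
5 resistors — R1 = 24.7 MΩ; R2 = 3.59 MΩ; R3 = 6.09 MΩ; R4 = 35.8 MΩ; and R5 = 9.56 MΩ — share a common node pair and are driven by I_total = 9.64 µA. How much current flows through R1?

I ≈ 0.634 µA

Total conductance ΣG = 1/24.7 + 1/3.59 + 1/6.09 + 1/35.8 + 1/9.56 = 0.6158 (units of 1/MΩ).
Current divider: I(R1) = I_total · G_k/ΣG = 9.64 × (0.04049/0.6158) = 9.64 × 0.06575 = 0.6338 µA.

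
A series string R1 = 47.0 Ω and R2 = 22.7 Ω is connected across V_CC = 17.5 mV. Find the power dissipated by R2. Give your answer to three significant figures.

P ≈ 1.43 µW

Series current I = V_CC/ΣR = 17.5/69.70 = 0.2511 mA.
P = I²R = 0.06304 × 22.7 = 1.431 µW.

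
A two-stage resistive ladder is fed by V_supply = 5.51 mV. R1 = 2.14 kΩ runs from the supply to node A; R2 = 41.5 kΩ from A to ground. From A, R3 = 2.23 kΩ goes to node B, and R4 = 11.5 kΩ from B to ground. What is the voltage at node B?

The second stage (R3 + R4 = 13.73 kΩ) loads node A in parallel with R2.
R2 ‖ (R3+R4) = 10.32 kΩ.
So V_A = 5.51 × 0.8282 = 4.563 mV.
Stage 2 is unloaded, so V_B = V_A · R4/(R3+R4) = 4.563 × 11.5/13.73 = 3.822 mV.

V_B ≈ 3.82 mV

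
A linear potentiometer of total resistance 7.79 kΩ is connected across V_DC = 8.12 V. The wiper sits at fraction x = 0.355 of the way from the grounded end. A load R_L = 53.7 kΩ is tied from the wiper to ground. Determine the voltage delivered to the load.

The pot divides into 5.025 kΩ above the wiper and 2.765 kΩ below.
R_L loads the lower segment: effective lower R = 2.630 kΩ.
Loaded-divider output: V_out = 8.12 × 0.3436 = 2.790 V.

V_out ≈ 2.79 V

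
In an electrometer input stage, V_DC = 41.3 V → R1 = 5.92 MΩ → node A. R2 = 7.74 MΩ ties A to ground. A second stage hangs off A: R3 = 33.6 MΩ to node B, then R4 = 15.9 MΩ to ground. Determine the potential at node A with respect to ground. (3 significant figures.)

V_A ≈ 21.9 V

The second stage (R3 + R4 = 49.50 MΩ) loads node A in parallel with R2.
R2 ‖ (R3+R4) = 6.693 MΩ.
V_A = 41.3 × 6.693/(5.92 + 6.693) = 21.92 V.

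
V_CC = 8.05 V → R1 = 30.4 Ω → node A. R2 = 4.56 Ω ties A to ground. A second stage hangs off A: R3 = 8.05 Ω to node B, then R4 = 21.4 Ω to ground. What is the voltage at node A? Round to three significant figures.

Node A sees R2 in parallel with the series input of stage 2, R3 + R4 = 29.45 Ω.
R2 ‖ (R3+R4) = 3.949 Ω.
First divider: V_A = V_CC · 3.949/(30.4 + 3.949) = 0.9254 V.

V_A ≈ 0.925 V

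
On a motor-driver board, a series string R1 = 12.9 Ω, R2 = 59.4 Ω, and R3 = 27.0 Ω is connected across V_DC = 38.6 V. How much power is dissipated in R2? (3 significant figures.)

P ≈ 8.98 W

ΣR = 99.30 Ω → I = 38.6/99.30 = 0.3887 A.
P = I²R = 0.1511 × 59.4 = 8.976 W.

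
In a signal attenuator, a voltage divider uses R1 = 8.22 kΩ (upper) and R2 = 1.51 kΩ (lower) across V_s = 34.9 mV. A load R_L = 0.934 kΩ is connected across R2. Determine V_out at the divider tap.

First combine the lower leg with the load: R2 ‖ R_L = 0.5771 kΩ.
Now apply the divider: V_out = 34.9 × 0.06560 = 2.289 mV.
(Unloaded it would be 5.42 mV; the load pulls it down.)

V_out ≈ 2.29 mV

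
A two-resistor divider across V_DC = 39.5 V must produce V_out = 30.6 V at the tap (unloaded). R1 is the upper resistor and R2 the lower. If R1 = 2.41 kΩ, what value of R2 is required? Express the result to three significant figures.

R2 ≈ 8.29 kΩ

V_out/V_DC = R2/(R1+R2) = 0.7747.
So R2 = R1 · V_out/(V_DC − V_out) = 2.41 × 30.6/(39.5 − 30.6) = 2.41 × 3.438 = 8.286 kΩ.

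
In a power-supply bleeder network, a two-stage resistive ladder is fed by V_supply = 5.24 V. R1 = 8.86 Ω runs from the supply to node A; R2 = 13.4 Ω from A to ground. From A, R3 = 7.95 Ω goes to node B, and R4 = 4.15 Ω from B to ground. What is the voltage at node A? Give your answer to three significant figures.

Node A sees R2 in parallel with the series input of stage 2, R3 + R4 = 12.10 Ω.
Effective lower resistance at A: R2 ‖ 12.10 = 6.358 Ω.
V_A = 5.24 × 6.358/(8.86 + 6.358) = 2.189 V.

V_A ≈ 2.19 V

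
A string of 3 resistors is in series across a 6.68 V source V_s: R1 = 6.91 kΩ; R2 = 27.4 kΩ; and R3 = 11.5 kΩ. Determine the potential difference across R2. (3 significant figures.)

V ≈ 4.00 V

ΣR = 6.91 + 27.4 + 11.5 = 45.81 kΩ.
By the voltage-divider rule, V = 6.68 × 27.40/45.81 = 3.995 V.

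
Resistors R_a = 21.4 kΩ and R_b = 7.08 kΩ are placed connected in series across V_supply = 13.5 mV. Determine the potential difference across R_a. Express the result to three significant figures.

V ≈ 10.1 mV

Series total: ΣR = 21.4 + 7.08 = 28.48 kΩ.
Voltage divider: V = V_supply · (21.40 / 28.48) = 13.5 × 0.7514 = 10.14 mV.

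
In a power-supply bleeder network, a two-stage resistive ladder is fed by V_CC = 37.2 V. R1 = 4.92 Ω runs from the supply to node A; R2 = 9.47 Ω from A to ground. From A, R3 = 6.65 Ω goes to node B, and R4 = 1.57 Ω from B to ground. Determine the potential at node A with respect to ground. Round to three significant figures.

V_A ≈ 17.6 V

Looking into the second stage from A: R3 + R4 = 8.220 Ω appears in parallel with R2.
R2 ‖ (R3+R4) = 4.400 Ω.
V_A = 37.2 × 4.400/(4.92 + 4.400) = 17.56 V.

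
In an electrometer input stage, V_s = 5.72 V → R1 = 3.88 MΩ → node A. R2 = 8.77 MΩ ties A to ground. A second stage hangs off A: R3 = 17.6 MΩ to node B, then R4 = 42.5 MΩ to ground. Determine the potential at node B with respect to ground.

V_B ≈ 2.68 V

Node A sees R2 in parallel with the series input of stage 2, R3 + R4 = 60.10 MΩ.
Effective lower resistance at A: R2 ‖ 60.10 = 7.653 MΩ.
First divider: V_A = V_s · 7.653/(3.88 + 7.653) = 3.796 V.
Then the unloaded second divider: V_B = V_A × R4/(R3+R4) = 3.796 × 0.7072 = 2.684 V.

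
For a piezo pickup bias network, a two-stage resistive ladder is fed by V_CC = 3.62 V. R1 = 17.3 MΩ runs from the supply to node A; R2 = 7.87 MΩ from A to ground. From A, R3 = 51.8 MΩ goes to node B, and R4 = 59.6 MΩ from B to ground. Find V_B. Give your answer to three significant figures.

The second stage (R3 + R4 = 111.4 MΩ) loads node A in parallel with R2.
Effective lower resistance at A: R2 ‖ 111.4 = 7.351 MΩ.
V_A = 3.62 × 7.351/(17.3 + 7.351) = 1.079 V.
Then the unloaded second divider: V_B = V_A × R4/(R3+R4) = 1.079 × 0.5350 = 0.5775 V.

V_B ≈ 0.578 V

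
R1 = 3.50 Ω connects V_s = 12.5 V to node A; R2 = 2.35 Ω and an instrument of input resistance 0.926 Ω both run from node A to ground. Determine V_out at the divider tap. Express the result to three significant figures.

V_out ≈ 1.99 V

First combine the lower leg with the load: R2 ‖ R_L = 0.6643 Ω.
Then V_out = V_s · R2'/(R1 + R2') = 12.5 × 0.6643/4.164 = 1.994 V.
(Unloaded it would be 5.02 V; the load pulls it down.)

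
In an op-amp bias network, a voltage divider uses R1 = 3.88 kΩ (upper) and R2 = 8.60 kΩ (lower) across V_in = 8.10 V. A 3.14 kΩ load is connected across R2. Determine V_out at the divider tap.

R2 ‖ R_L = (8.60 × 3.14)/(8.60 + 3.14) = 2.300 kΩ.
Then V_out = V_in · R2'/(R1 + R2') = 8.10 × 2.300/6.180 = 3.015 V.

V_out ≈ 3.01 V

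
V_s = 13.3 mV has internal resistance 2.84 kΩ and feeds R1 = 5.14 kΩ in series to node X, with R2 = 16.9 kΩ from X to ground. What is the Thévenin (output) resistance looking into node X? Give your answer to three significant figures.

R1' = 2.84 + 5.14 = 7.980 kΩ (source resistance + R1).
Looking into X with the source shorted: R_th = R1'·R2/(R1'+R2) = 7.980 × 16.9/24.88 = 5.420 kΩ.

R_th ≈ 5.42 kΩ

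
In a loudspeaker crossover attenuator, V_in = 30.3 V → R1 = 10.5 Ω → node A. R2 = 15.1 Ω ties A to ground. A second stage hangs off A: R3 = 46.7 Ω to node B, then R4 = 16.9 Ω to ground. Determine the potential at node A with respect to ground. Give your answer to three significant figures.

V_A ≈ 16.3 V

Looking into the second stage from A: R3 + R4 = 63.60 Ω appears in parallel with R2.
Effective lower resistance at A: R2 ‖ 63.60 = 12.20 Ω.
So V_A = 30.3 × 0.5375 = 16.29 V.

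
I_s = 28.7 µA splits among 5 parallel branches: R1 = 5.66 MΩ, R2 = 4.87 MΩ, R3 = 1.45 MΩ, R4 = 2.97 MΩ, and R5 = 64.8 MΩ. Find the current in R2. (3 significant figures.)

Conductances: ΣG = 1/5.66 + 1/4.87 + 1/1.45 + 1/2.97 + 1/64.8 = 1.424 (1/MΩ).
Current divider: I(R2) = I_s · G_k/ΣG = 28.7 × (0.2053/1.424) = 28.7 × 0.1442 = 4.139 µA.

I ≈ 4.14 µA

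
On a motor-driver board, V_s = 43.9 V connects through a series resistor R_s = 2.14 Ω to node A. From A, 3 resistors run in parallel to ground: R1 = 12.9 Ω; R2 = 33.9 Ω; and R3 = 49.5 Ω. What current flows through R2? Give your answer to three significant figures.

Combine the parallel branches: R_p = (1/12.9 + 1/33.9 + 1/49.5)⁻¹ = 7.860 Ω.
Node voltage V_A = V_s · R_p/(R_s + R_p) = 43.9 × 0.7860 = 34.51 V.
I(R2) = V_A / R2 = 34.51/33.9 = 1.018 A.

I ≈ 1.02 A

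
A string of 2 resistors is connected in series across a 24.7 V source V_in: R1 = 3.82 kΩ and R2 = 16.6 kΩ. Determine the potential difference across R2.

Total series resistance ΣR = 3.82 + 16.6 = 20.42 kΩ.
By the voltage-divider rule, V = 24.7 × 16.60/20.42 = 20.08 V.

V ≈ 20.1 V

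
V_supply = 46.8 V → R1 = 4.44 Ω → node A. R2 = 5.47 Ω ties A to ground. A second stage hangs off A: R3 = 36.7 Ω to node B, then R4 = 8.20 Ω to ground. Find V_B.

The second stage (R3 + R4 = 44.90 Ω) loads node A in parallel with R2.
Effective lower resistance at A: R2 ‖ 44.90 = 4.876 Ω.
So V_A = 46.8 × 0.5234 = 24.50 V.
V_B = V_A × 0.1826 = 4.473 V.

V_B ≈ 4.47 V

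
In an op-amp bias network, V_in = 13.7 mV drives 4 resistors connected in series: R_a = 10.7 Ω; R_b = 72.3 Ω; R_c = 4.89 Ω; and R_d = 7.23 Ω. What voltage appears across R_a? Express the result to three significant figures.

V ≈ 1.54 mV

Total series resistance ΣR = 10.7 + 72.3 + 4.89 + 7.23 = 95.12 Ω.
V = V_in · R/ΣR = 13.7 × 0.1125 = 1.541 mV.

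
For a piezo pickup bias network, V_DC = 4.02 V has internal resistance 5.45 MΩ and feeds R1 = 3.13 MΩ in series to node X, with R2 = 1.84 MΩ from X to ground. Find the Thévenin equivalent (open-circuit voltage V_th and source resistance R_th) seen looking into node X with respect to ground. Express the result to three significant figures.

V_th ≈ 0.710 V, R_th ≈ 1.52 MΩ

R1' = 5.45 + 3.13 = 8.580 MΩ (source resistance + R1).
Open-circuit (no load on X): V_th = V_DC · R2/(R1' + R2) = 4.02 × 1.84/(8.580 + 1.84) = 0.7099 V.
With V_DC suppressed (replaced by a short), R_th = R1' ‖ R2 = (8.580 × 1.84)/(8.580 + 1.84) = 1.515 MΩ.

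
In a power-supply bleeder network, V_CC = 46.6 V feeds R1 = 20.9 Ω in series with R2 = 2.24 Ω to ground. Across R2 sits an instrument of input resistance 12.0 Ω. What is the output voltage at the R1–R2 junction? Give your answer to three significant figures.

The load sits in parallel with R2, giving an effective lower resistance R2' = R2·R_L/(R2+R_L) = 1.888 Ω.
Voltage divider with the loaded lower leg: V_out = 46.6 × 1.888/(20.9 + 1.888) = 46.6 × 0.08284 = 3.860 V.
(Unloaded it would be 4.51 V; the load pulls it down.)

V_out ≈ 3.86 V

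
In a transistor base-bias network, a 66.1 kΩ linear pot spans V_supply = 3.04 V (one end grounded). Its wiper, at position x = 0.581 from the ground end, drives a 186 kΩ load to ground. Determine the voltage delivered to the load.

V_out ≈ 1.63 V

Split the track: R_lower = x·R_p = 38.40 kΩ, R_upper = (1−x)·R_p = 27.70 kΩ.
R_L loads the lower segment: effective lower R = 31.83 kΩ.
V_out = 3.04 × 31.83/(27.70 + 31.83) = 1.626 V.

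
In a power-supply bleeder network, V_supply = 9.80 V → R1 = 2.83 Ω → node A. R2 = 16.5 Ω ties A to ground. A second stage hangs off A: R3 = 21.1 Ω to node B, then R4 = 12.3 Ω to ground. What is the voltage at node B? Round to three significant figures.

V_B ≈ 2.87 V

The second stage (R3 + R4 = 33.40 Ω) loads node A in parallel with R2.
Effective lower resistance at A: R2 ‖ 33.40 = 11.04 Ω.
First divider: V_A = V_supply · 11.04/(2.83 + 11.04) = 7.801 V.
Then the unloaded second divider: V_B = V_A × R4/(R3+R4) = 7.801 × 0.3683 = 2.873 V.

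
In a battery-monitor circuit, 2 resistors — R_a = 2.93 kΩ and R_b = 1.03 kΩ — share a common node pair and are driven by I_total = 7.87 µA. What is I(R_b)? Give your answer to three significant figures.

With just two branches, the current splits inversely with resistance.
So I = 7.87 × 2.93/3.960 = 5.823 µA.

I ≈ 5.82 µA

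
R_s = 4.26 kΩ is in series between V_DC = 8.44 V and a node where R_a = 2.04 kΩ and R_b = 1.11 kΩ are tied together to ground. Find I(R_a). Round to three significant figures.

I ≈ 0.597 mA

Equivalent of the parallel group: R_p = 0.7189 kΩ.
V_A = 8.44 × 0.7189/4.979 = 1.219 V.
I(R_a) = V_A / R_a = 1.219/2.04 = 0.5973 mA.
(Equivalently: I_total = 1.695 mA, then current-divider fraction G_k/ΣG = 0.3524.)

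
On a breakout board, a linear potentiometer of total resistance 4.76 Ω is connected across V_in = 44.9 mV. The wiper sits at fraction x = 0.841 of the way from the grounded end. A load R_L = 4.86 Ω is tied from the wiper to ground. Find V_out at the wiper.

The pot divides into 0.7568 Ω above the wiper and 4.003 Ω below.
Lower segment in parallel with the load: 4.003 ‖ 4.86 = 2.195 Ω.
Then V_out = V_in · 2.195/(0.7568 + 2.195) = 33.39 mV.

V_out ≈ 33.4 mV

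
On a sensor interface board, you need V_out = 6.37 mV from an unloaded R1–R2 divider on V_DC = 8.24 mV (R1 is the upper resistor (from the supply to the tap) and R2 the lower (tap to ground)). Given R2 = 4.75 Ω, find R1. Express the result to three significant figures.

V_out/V_DC = R2/(R1+R2) = 0.7731.
So R1 = R2 · (V_DC/V_out − 1) = 4.75 × (8.24/6.37 − 1) = 4.75 × 0.2936 = 1.394 Ω.

R1 ≈ 1.39 Ω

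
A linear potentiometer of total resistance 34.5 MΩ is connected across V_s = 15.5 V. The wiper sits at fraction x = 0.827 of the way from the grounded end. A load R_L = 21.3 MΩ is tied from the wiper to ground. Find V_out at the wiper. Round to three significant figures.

The pot divides into 5.969 MΩ above the wiper and 28.53 MΩ below.
(x·R_p) ‖ R_L = 12.20 MΩ.
Then V_out = V_s · 12.20/(5.969 + 12.20) = 10.41 V.
(Unloaded: V_out = x·V_s = 12.8 V.)

V_out ≈ 10.4 V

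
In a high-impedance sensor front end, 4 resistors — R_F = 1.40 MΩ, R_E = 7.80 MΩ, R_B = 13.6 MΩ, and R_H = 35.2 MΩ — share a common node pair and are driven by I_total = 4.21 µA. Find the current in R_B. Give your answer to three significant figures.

Conductances: ΣG = 1/1.40 + 1/7.80 + 1/13.6 + 1/35.2 = 0.9444 (1/MΩ).
Current divider: I(R_B) = I_total · G_k/ΣG = 4.21 × (0.07353/0.9444) = 4.21 × 0.07786 = 0.3278 µA.

I ≈ 0.328 µA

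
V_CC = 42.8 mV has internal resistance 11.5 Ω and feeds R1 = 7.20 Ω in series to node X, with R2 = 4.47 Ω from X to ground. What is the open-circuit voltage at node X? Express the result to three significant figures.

V_th ≈ 8.26 mV

R1' = 11.5 + 7.20 = 18.70 Ω (source resistance + R1).
V_th is the unloaded tap voltage: V_CC · R2/(R1'+R2) = 42.8 × 0.1929 = 8.257 mV.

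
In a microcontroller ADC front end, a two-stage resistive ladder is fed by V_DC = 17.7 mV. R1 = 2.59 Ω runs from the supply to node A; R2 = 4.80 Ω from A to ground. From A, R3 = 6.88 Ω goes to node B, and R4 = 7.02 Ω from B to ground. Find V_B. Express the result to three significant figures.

V_B ≈ 5.18 mV

Looking into the second stage from A: R3 + R4 = 13.90 Ω appears in parallel with R2.
R2 ‖ (R3+R4) = 3.568 Ω.
V_A = 17.7 × 3.568/(2.59 + 3.568) = 10.26 mV.
Then the unloaded second divider: V_B = V_A × R4/(R3+R4) = 10.26 × 0.5050 = 5.179 mV.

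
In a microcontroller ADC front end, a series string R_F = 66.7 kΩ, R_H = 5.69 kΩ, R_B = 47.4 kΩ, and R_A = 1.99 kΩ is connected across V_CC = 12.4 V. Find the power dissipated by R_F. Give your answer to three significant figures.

The common current is I = 12.4/121.8 = 0.1018 mA.
P = I²R = 0.01037 × 66.7 = 0.6915 mW.

P ≈ 0.692 mW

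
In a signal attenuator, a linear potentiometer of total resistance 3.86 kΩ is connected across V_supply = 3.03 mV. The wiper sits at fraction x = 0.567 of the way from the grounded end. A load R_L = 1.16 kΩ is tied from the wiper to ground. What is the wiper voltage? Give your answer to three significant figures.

Split the track: R_lower = x·R_p = 2.189 kΩ, R_upper = (1−x)·R_p = 1.671 kΩ.
Lower segment in parallel with the load: 2.189 ‖ 1.16 = 0.7582 kΩ.
V_out = 3.03 × 0.7582/(1.671 + 0.7582) = 0.9455 mV.

V_out ≈ 0.946 mV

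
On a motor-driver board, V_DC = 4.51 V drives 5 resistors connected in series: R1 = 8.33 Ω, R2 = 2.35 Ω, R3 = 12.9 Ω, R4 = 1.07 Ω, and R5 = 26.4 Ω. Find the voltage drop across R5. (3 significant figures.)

Total series resistance ΣR = 8.33 + 2.35 + 12.9 + 1.07 + 26.4 = 51.05 Ω.
By the voltage-divider rule, V = 4.51 × 26.40/51.05 = 2.332 V.

V ≈ 2.33 V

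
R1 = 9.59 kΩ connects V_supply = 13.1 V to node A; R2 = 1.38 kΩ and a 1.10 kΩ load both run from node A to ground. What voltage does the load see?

V_out ≈ 0.786 V

The load sits in parallel with R2, giving an effective lower resistance R2' = R2·R_L/(R2+R_L) = 0.6121 kΩ.
Then V_out = V_supply · R2'/(R1 + R2') = 13.1 × 0.6121/10.20 = 0.7860 V.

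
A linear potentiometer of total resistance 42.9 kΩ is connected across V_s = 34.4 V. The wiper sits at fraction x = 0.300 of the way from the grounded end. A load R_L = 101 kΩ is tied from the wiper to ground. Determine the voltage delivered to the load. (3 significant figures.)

V_out ≈ 9.47 V

Lower segment x·R_p = 12.87 kΩ; upper segment (1−x)·R_p = 30.03 kΩ.
Lower segment in parallel with the load: 12.87 ‖ 101 = 11.42 kΩ.
Loaded-divider output: V_out = 34.4 × 0.2754 = 9.475 V.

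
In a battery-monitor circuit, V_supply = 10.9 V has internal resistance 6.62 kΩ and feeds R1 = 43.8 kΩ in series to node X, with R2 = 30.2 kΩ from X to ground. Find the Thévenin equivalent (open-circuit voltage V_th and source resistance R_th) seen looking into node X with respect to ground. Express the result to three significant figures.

V_th ≈ 4.08 V, R_th ≈ 18.9 kΩ

R1' = 6.62 + 43.8 = 50.42 kΩ (source resistance + R1).
With X open, the divider is unloaded: V_th = 10.9 × 30.2/80.62 = 4.083 V.
Looking into X with the source shorted: R_th = R1'·R2/(R1'+R2) = 50.42 × 30.2/80.62 = 18.89 kΩ.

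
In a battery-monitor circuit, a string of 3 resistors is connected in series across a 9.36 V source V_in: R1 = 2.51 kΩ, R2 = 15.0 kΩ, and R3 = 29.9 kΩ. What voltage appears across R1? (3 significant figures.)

V ≈ 0.496 V

Series total: ΣR = 2.51 + 15.0 + 29.9 = 47.41 kΩ.
Voltage divider: V = V_in · (2.510 / 47.41) = 9.36 × 0.05294 = 0.4955 V.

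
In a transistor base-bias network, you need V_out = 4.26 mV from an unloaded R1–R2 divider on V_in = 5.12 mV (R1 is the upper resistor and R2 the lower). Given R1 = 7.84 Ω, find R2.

Required fraction k = V_out/V_in = 0.8320.
So R2 = R1 · V_out/(V_in − V_out) = 7.84 × 4.26/(5.12 − 4.26) = 7.84 × 4.953 = 38.84 Ω.

R2 ≈ 38.8 Ω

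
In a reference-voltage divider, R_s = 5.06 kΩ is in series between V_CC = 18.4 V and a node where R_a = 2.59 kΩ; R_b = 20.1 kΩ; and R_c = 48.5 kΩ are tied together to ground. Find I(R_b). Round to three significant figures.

Parallel bank: R_p = 1/(1/2.59 + 1/20.1 + 1/48.5) = 2.191 kΩ.
Node voltage V_A = V_CC · R_p/(R_s + R_p) = 18.4 × 0.3021 = 5.559 V.
Branch current I = V_A/R_b = 5.559/20.1 = 0.2766 mA.

I ≈ 0.277 mA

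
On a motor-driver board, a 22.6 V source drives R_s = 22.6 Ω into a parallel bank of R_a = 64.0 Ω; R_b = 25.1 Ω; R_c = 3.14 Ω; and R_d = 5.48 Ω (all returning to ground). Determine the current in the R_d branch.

I ≈ 0.304 A

Parallel bank: R_p = 1/(1/64.0 + 1/25.1 + 1/3.14 + 1/5.48) = 1.797 Ω.
V_A by voltage divider: V_A = 22.6 × 1.797/(22.6 + 1.797) = 1.665 V.
Branch current I = V_A/R_d = 1.665/5.48 = 0.3038 A.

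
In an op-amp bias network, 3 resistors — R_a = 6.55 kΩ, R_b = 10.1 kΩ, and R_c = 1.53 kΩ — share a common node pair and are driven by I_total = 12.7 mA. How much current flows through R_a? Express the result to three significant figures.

Total conductance ΣG = 1/6.55 + 1/10.1 + 1/1.53 = 0.9053 (units of 1/kΩ).
R_a takes the fraction G_k/ΣG = 0.1527/0.9053 = 0.1686, so I = 12.7 × 0.1686 = 2.142 mA.

I ≈ 2.14 mA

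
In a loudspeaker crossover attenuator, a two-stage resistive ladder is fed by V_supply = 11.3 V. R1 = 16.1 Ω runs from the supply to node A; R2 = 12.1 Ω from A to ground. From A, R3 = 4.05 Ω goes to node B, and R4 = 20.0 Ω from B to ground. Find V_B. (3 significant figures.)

V_B ≈ 3.13 V

The second stage (R3 + R4 = 24.05 Ω) loads node A in parallel with R2.
R2 ‖ (R3+R4) = 8.050 Ω.
First divider: V_A = V_supply · 8.050/(16.1 + 8.050) = 3.767 V.
V_B = V_A × 0.8316 = 3.132 V.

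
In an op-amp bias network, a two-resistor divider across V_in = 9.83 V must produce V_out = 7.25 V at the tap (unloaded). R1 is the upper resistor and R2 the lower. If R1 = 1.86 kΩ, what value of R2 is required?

Required fraction k = V_out/V_in = 0.7375.
So R2 = R1 · V_out/(V_in − V_out) = 1.86 × 7.25/(9.83 − 7.25) = 1.86 × 2.810 = 5.227 kΩ.

R2 ≈ 5.23 kΩ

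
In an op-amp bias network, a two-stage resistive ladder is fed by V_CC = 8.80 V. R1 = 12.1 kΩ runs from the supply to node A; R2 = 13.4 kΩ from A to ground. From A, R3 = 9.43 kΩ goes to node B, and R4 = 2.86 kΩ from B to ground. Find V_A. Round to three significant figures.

Node A sees R2 in parallel with the series input of stage 2, R3 + R4 = 12.29 kΩ.
R2 ‖ (R3+R4) = 6.411 kΩ.
V_A = 8.80 × 6.411/(12.1 + 6.411) = 3.048 V.

V_A ≈ 3.05 V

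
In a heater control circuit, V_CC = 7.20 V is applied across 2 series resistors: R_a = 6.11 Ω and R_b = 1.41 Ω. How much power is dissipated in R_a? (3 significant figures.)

The common current is I = 7.20/7.520 = 0.9574 A.
P = I²R = 0.9167 × 6.11 = 5.601 W.

P ≈ 5.60 W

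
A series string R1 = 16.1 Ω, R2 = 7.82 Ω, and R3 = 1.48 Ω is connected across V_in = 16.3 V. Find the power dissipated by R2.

P ≈ 3.22 W

Series current I = V_in/ΣR = 16.3/25.40 = 0.6417 A.
P = I²R = 0.4118 × 7.82 = 3.220 W.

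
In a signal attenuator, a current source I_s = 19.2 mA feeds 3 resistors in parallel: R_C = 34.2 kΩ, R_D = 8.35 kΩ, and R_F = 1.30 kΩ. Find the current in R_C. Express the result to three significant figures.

ΣG = 1/34.2 + 1/8.35 + 1/1.30 = 0.9182.
R_C takes the fraction G_k/ΣG = 0.02924/0.9182 = 0.03184, so I = 19.2 × 0.03184 = 0.6114 mA.

I ≈ 0.611 mA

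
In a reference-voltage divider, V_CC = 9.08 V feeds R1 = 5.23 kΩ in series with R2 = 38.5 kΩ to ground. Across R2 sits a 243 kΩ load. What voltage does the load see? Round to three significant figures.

V_out ≈ 7.85 V

R2 ‖ R_L = (38.5 × 243)/(38.5 + 243) = 33.23 kΩ.
Voltage divider with the loaded lower leg: V_out = 9.08 × 33.23/(5.23 + 33.23) = 9.08 × 0.8640 = 7.845 V.
(Unloaded it would be 7.99 V; the load pulls it down.)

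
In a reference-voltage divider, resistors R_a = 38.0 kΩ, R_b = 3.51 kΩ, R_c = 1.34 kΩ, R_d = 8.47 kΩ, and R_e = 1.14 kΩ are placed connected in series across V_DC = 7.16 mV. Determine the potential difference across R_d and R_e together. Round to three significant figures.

Series total: ΣR = 38.0 + 3.51 + 1.34 + 8.47 + 1.14 = 52.46 kΩ.
R_{R_d..R_e} = 8.47 + 1.14 = 9.610 kΩ.
V = V_DC · R/ΣR = 7.16 × 0.1832 = 1.312 mV.

V ≈ 1.31 mV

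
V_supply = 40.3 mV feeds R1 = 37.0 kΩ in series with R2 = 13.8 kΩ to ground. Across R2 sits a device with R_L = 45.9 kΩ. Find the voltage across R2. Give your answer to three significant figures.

The load sits in parallel with R2, giving an effective lower resistance R2' = R2·R_L/(R2+R_L) = 10.61 kΩ.
Then V_out = V_supply · R2'/(R1 + R2') = 40.3 × 10.61/47.61 = 8.981 mV.

V_out ≈ 8.98 mV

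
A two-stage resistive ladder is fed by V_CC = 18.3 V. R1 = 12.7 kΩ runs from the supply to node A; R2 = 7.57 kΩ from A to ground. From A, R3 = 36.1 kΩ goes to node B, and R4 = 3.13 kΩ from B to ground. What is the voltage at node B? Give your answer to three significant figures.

Node A sees R2 in parallel with the series input of stage 2, R3 + R4 = 39.23 kΩ.
R2 ‖ (R3+R4) = 6.346 kΩ.
So V_A = 18.3 × 0.3332 = 6.097 V.
Stage 2 is unloaded, so V_B = V_A · R4/(R3+R4) = 6.097 × 3.13/39.23 = 0.4865 V.

V_B ≈ 0.486 V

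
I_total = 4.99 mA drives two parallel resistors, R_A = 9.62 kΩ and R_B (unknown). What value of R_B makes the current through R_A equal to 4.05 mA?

Two-branch current divider: I_A = I_total · R_B/(R_A + R_B).
4.05/4.99 = R_B/(R_A + R_B) → R_B = R_A · (0.8116)/(1 − 0.8116) = 9.62 × 4.309 = 41.45 kΩ.

R_B ≈ 41.4 kΩ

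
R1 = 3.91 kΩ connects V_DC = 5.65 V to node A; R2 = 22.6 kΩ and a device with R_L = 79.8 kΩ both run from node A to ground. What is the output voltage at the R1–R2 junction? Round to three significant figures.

The load sits in parallel with R2, giving an effective lower resistance R2' = R2·R_L/(R2+R_L) = 17.61 kΩ.
Voltage divider with the loaded lower leg: V_out = 5.65 × 17.61/(3.91 + 17.61) = 5.65 × 0.8183 = 4.624 V.

V_out ≈ 4.62 V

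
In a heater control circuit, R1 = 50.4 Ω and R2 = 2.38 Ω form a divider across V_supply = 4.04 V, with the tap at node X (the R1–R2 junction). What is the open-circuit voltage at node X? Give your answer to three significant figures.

Open-circuit (no load on X): V_th = V_supply · R2/(R1 + R2) = 4.04 × 2.38/(50.40 + 2.38) = 0.1822 V.

V_th ≈ 0.182 V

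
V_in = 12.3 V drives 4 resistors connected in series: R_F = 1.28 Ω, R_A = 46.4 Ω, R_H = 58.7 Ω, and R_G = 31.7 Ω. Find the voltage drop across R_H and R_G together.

ΣR = 1.28 + 46.4 + 58.7 + 31.7 = 138.1 Ω.
R_{R_H..R_G} = 58.7 + 31.7 = 90.40 Ω.
V = V_in · R/ΣR = 12.3 × 0.6547 = 8.053 V.

V ≈ 8.05 V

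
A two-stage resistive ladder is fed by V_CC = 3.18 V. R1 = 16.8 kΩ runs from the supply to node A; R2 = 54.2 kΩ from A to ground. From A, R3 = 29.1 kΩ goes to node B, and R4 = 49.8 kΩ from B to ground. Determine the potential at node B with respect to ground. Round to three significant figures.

The second stage (R3 + R4 = 78.90 kΩ) loads node A in parallel with R2.
R2 ‖ (R3+R4) = 32.13 kΩ.
So V_A = 3.18 × 0.6566 = 2.088 V.
Stage 2 is unloaded, so V_B = V_A · R4/(R3+R4) = 2.088 × 49.8/78.90 = 1.318 V.

V_B ≈ 1.32 V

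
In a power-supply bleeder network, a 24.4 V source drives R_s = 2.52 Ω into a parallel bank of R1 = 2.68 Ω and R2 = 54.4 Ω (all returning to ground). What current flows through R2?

I ≈ 0.226 A

Combine the parallel branches: R_p = (1/2.68 + 1/54.4)⁻¹ = 2.554 Ω.
Node voltage V_A = V_in · R_p/(R_s + R_p) = 24.4 × 0.5034 = 12.28 V.
Branch current I = V_A/R2 = 12.28/54.4 = 0.2258 A.
(Equivalently: I_total = 4.809 A, then current-divider fraction G_k/ΣG = 0.04695.)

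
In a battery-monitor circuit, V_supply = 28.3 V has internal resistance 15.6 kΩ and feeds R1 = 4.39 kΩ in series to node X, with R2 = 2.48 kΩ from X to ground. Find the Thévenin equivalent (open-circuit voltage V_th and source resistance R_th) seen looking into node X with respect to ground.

V_th ≈ 3.12 V, R_th ≈ 2.21 kΩ

R1' = 15.6 + 4.39 = 19.99 kΩ (source resistance + R1).
With X open, the divider is unloaded: V_th = 28.3 × 2.48/22.47 = 3.123 V.
Looking into X with the source shorted: R_th = R1'·R2/(R1'+R2) = 19.99 × 2.48/22.47 = 2.206 kΩ.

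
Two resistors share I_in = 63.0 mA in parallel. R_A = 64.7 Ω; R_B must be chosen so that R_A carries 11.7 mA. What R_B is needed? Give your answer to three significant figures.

R_B ≈ 14.8 Ω

The fraction through R_A equals R_B/(R_A+R_B).
11.7/63.0 = R_B/(R_A + R_B) → R_B = R_A · (0.1857)/(1 − 0.1857) = 64.7 × 0.2281 = 14.76 Ω.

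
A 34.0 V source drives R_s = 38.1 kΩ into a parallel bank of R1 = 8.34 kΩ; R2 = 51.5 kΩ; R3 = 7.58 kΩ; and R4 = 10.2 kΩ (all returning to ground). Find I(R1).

Parallel bank: R_p = 1/(1/8.34 + 1/51.5 + 1/7.58 + 1/10.2) = 2.708 kΩ.
Node voltage V_A = V_CC · R_p/(R_s + R_p) = 34.0 × 0.06636 = 2.256 V.
I(R1) = V_A / R1 = 2.256/8.34 = 0.2705 mA.
(Check via current divider: I_total = 0.8332 mA; share G_k/ΣG = 0.3247 → same result.)

I ≈ 0.271 mA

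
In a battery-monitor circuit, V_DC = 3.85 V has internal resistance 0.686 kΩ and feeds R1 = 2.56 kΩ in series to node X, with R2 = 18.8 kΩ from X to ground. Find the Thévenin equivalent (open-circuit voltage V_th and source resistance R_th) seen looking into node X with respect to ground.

R1' = 0.686 + 2.56 = 3.246 kΩ (source resistance + R1).
V_th is the unloaded tap voltage: V_DC · R2/(R1'+R2) = 3.85 × 0.8528 = 3.283 V.
With V_DC suppressed (replaced by a short), R_th = R1' ‖ R2 = (3.246 × 18.8)/(3.246 + 18.8) = 2.768 kΩ.

V_th ≈ 3.28 V, R_th ≈ 2.77 kΩ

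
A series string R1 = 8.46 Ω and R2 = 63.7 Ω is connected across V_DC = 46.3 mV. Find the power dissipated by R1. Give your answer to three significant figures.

P ≈ 3.48 µW

The common current is I = 46.3/72.16 = 0.6416 mA.
P = I²R = 0.4117 × 8.46 = 3.483 µW.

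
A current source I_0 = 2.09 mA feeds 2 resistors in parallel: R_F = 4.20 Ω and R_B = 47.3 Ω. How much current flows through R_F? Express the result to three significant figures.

With just two branches, the current splits inversely with resistance.
I(R_F) = 2.09 × 47.3/(4.20 + 47.3) = 2.09 × 0.9184 = 1.920 mA.

I ≈ 1.92 mA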